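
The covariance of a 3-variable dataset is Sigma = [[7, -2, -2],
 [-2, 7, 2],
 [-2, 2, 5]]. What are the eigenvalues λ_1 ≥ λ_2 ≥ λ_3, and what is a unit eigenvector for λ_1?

Step 1 — characteristic polynomial p(λ) = det(λI - Sigma) = λ³ - tr·λ² + c_1·λ - det, where tr = trace, c_1 = sum of the principal 2×2 minors, det = det(Sigma):
  tr = 7 + 7 + 5 = 19,
  c_1 = (7·7 - (-2)²) + (7·5 - (-2)²) + (7·5 - (2)²) = 45 + 31 + 31 = 107,
  det = 7·(7·5 - (2)²) - (-2)·((-2)·5 - (2)·(-2)) + (-2)·((-2)·(2) - 7·(-2)) = 7·(31) - (-2)·(-6) + (-2)·(10) = 185.
  So p(λ) = λ³ - 19λ² + 107λ - 185.
Step 2 — look for an integer root (rational root theorem: any rational root is an integer divisor of 185). Testing λ = 5:
  p(5) = 125 - 475 + 535 - 185 = 0  ✓
  Dividing out (λ - 5): p(λ) = (λ - 5)(λ² - 14λ + 37).
Step 3 — remaining eigenvalues from the quadratic λ² - 14λ + 37 = 0:
  Δ = 14² - 4·37 = 196 - 148 = 48,  λ = (14 ± √48)/2 = (14 ± 6.9282)/2 ≈ 10.4641 or 3.5359.
  Sorted: λ_1 = 10.4641,  λ_2 = 5,  λ_3 = 3.5359  (check: sum = 19 = tr ✓).

Step 4 — unit eigenvector for λ_1 ≈ 10.4641: v spans the null space of (Sigma - λ_1 I), whose rows are
  r_1 = (-3.4641, -2, -2),  r_2 = (-2, -3.4641, 2),  r_3 = (-2, 2, -5.4641).
  v is orthogonal to every row, so take v ∝ r_1 × r_2 = ((-2)·(2) - (-2)·(-3.4641), (-2)·(-2) - (-3.4641)·(2), (-3.4641)·(-3.4641) - (-2)·(-2)) ≈ (-10.9282, 10.9282, 8).
  Rescale (multiply by -1 so the first nonzero entry is positive): u = (10.9282, -10.9282, -8).
  ||u|| = √((10.9282)² + (-10.9282)² + (-8)²) = √(302.8513) ≈ 17.4026,  v_1 = u/||u|| ≈ (0.628, -0.628, -0.4597) (||v_1|| = 1).

λ_1 = 10.4641,  λ_2 = 5,  λ_3 = 3.5359;  v_1 ≈ (0.628, -0.628, -0.4597)


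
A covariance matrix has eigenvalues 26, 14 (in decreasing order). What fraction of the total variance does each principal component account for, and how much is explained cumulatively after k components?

Step 1 — total variance = trace(Sigma) = Σ λ_i = 26 + 14 = 40.

Step 2 — fraction explained by component i = λ_i / Σ λ:
  PC1: 26/40 = 0.65
  PC2: 14/40 = 0.35

Step 3 — cumulative fraction after k components = (λ_1 + ... + λ_k) / Σ λ:
  k = 1: 26/40 = 0.65
  k = 2: (26 + 14)/40 = 40/40 = 1

Summary (fraction, with percent):

explained: PC1 0.65 (65%), PC2 0.35 (35%);  cumulative: 0.65, 1


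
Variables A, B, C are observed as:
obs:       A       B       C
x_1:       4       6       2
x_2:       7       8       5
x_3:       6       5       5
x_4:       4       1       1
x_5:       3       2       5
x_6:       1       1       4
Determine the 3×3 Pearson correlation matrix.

Step 1 — column means:
  mean(A) = (4 + 7 + 6 + 4 + 3 + 1) / 6 = 25/6 = 4.1667
  mean(B) = (6 + 8 + 5 + 1 + 2 + 1) / 6 = 23/6 = 3.8333
  mean(C) = (2 + 5 + 5 + 1 + 5 + 4) / 6 = 22/6 = 3.6667

Step 2 — sample variances and covariances s[i,j] = (1/(n-1)) · Σ_k (x_{k,i} - mean_i) · (x_{k,j} - mean_j), with n-1 = 5:
  s[A,A] = ((-0.1667)·(-0.1667) + (2.8333)·(2.8333) + (1.8333)·(1.8333) + (-0.1667)·(-0.1667) + (-1.1667)·(-1.1667) + (-3.1667)·(-3.1667)) / 5 = 22.8333/5 = 4.5667
  s[A,B] = ((-0.1667)·(2.1667) + (2.8333)·(4.1667) + (1.8333)·(1.1667) + (-0.1667)·(-2.8333) + (-1.1667)·(-1.8333) + (-3.1667)·(-2.8333)) / 5 = 25.1667/5 = 5.0333
  s[A,C] = ((-0.1667)·(-1.6667) + (2.8333)·(1.3333) + (1.8333)·(1.3333) + (-0.1667)·(-2.6667) + (-1.1667)·(1.3333) + (-3.1667)·(0.3333)) / 5 = 4.3333/5 = 0.8667
  s[B,B] = ((2.1667)·(2.1667) + (4.1667)·(4.1667) + (1.1667)·(1.1667) + (-2.8333)·(-2.8333) + (-1.8333)·(-1.8333) + (-2.8333)·(-2.8333)) / 5 = 42.8333/5 = 8.5667
  s[B,C] = ((2.1667)·(-1.6667) + (4.1667)·(1.3333) + (1.1667)·(1.3333) + (-2.8333)·(-2.6667) + (-1.8333)·(1.3333) + (-2.8333)·(0.3333)) / 5 = 7.6667/5 = 1.5333
  s[C,C] = ((-1.6667)·(-1.6667) + (1.3333)·(1.3333) + (1.3333)·(1.3333) + (-2.6667)·(-2.6667) + (1.3333)·(1.3333) + (0.3333)·(0.3333)) / 5 = 15.3333/5 = 3.0667
  Sample standard deviations s_i = √(s[i,i]):
  s(A) = √(4.5667) = 2.137
  s(B) = √(8.5667) = 2.9269
  s(C) = √(3.0667) = 1.7512

Step 3 — r_{ij} = s_{ij} / (s_i · s_j):
  r[A,A] = 1 (diagonal).
  r[A,B] = 5.0333 / (2.137 · 2.9269) = 5.0333 / 6.2547 = 0.8047
  r[A,C] = 0.8667 / (2.137 · 1.7512) = 0.8667 / 3.7423 = 0.2316
  r[B,B] = 1 (diagonal).
  r[B,C] = 1.5333 / (2.9269 · 1.7512) = 1.5333 / 5.1255 = 0.2992
  r[C,C] = 1 (diagonal).

R is symmetric with unit diagonal. Assembling:

R = [[1, 0.8047, 0.2316],
 [0.8047, 1, 0.2992],
 [0.2316, 0.2992, 1]]


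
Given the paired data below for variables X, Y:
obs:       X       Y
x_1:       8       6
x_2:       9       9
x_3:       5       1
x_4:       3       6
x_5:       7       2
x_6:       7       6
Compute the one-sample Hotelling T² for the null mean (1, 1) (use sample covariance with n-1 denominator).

Step 1 — sample mean vector:
  mean(X) = (8 + 9 + 5 + 3 + 7 + 7) / 6 = 39/6 = 6.5
  mean(Y) = (6 + 9 + 1 + 6 + 2 + 6) / 6 = 30/6 = 5
  x̄ = (6.5, 5),  deviation x̄ - mu_0 = (6.5, 5) - (1, 1) = (5.5, 4).

Step 2 — sample covariance matrix, S[i,j] = (1/(n-1)) · Σ_k (x_{k,i} - mean_i) · (x_{k,j} - mean_j), divisor n-1 = 5:
  S[X,X] = ((1.5)·(1.5) + (2.5)·(2.5) + (-1.5)·(-1.5) + (-3.5)·(-3.5) + (0.5)·(0.5) + (0.5)·(0.5)) / 5 = 23.5/5 = 4.7
  S[X,Y] = ((1.5)·(1) + (2.5)·(4) + (-1.5)·(-4) + (-3.5)·(1) + (0.5)·(-3) + (0.5)·(1)) / 5 = 13/5 = 2.6
  S[Y,Y] = ((1)·(1) + (4)·(4) + (-4)·(-4) + (1)·(1) + (-3)·(-3) + (1)·(1)) / 5 = 44/5 = 8.8
  S = [[4.7, 2.6],
 [2.6, 8.8]].

Step 3 — invert S. det(S) = 4.7·8.8 - (2.6)² = 34.6.
  S^{-1} = (1/det) · [[d, -b], [-b, a]] = [[0.2543, -0.0751],
 [-0.0751, 0.1358]].

Step 4 — quadratic form (x̄ - mu_0)^T · S^{-1} · (x̄ - mu_0):
  S^{-1} · (x̄ - mu_0) = (1.0983, 0.1301),
  (x̄ - mu_0)^T · [...] = (5.5)·(1.0983) + (4)·(0.1301) = 6.5607.

Step 5 — scale by n: T² = 6 · 6.5607 = 39.3642.

T² ≈ 39.3642


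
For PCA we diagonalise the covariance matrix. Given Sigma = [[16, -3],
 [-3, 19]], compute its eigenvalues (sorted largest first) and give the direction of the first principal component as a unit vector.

Step 1 — characteristic polynomial of 2×2 Sigma:
  det(Sigma - λI) = λ² - trace · λ + det = 0.
  trace = 16 + 19 = 35, det = 16·19 - (-3)² = 295.
Step 2 — discriminant:
  Δ = trace² - 4·det = 1225 - 1180 = 45.
Step 3 — eigenvalues:
  λ = (trace ± √Δ)/2 = (35 ± 6.7082)/2,
  λ_1 = 20.8541,  λ_2 = 14.1459.

Step 4 — unit eigenvector for λ_1: solve (Sigma - λ_1 I)v = 0. First row:
  (16 - 20.8541)·v_x + (-3)·v_y = 0, i.e. (-4.8541)·v_x + (-3)·v_y = 0,
  so v ∝ (b, λ_1 - a) = (-3, 4.8541); multiply by -1 so the first entry is positive: u = (3, -4.8541).
  ||u|| = √((3)² + (-4.8541)²) = √(32.5623) ≈ 5.7063,
  v_1 = u/||u|| ≈ (0.5257, -0.8507) (||v_1|| = 1).

λ_1 = 20.8541,  λ_2 = 14.1459;  v_1 ≈ (0.5257, -0.8507)


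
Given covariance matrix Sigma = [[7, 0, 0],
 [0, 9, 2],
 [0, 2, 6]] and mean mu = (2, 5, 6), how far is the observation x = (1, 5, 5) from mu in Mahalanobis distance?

Step 1 — centre the observation: (x - mu) = (-1, 0, -1).

Step 2 — invert Sigma (cofactor / det for 3×3, or solve directly):
  Sigma^{-1} = [[0.1429, 0, 0],
 [0, 0.12, -0.04],
 [0, -0.04, 0.18]].

Step 3 — form the quadratic (x - mu)^T · Sigma^{-1} · (x - mu):
  Sigma^{-1} · (x - mu) = (-0.1429, 0.04, -0.18).
  (x - mu)^T · [Sigma^{-1} · (x - mu)] = (-1)·(-0.1429) + (0)·(0.04) + (-1)·(-0.18) = 0.3229.

Step 4 — take square root: d = √(0.3229) ≈ 0.5682.

d(x, mu) = √(0.3229) ≈ 0.5682


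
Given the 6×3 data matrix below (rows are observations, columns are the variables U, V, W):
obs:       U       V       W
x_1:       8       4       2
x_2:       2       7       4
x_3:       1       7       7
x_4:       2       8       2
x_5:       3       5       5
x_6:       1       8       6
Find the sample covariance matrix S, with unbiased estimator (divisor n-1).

Step 1 — column means:
  mean(U) = (8 + 2 + 1 + 2 + 3 + 1) / 6 = 17/6 = 2.8333
  mean(V) = (4 + 7 + 7 + 8 + 5 + 8) / 6 = 39/6 = 6.5
  mean(W) = (2 + 4 + 7 + 2 + 5 + 6) / 6 = 26/6 = 4.3333

Step 2 — sample covariance S[i,j] = (1/(n-1)) · Σ_k (x_{k,i} - mean_i) · (x_{k,j} - mean_j), with n-1 = 5.
  S[U,U] = ((5.1667)·(5.1667) + (-0.8333)·(-0.8333) + (-1.8333)·(-1.8333) + (-0.8333)·(-0.8333) + (0.1667)·(0.1667) + (-1.8333)·(-1.8333)) / 5 = 34.8333/5 = 6.9667
  S[U,V] = ((5.1667)·(-2.5) + (-0.8333)·(0.5) + (-1.8333)·(0.5) + (-0.8333)·(1.5) + (0.1667)·(-1.5) + (-1.8333)·(1.5)) / 5 = -18.5/5 = -3.7
  S[U,W] = ((5.1667)·(-2.3333) + (-0.8333)·(-0.3333) + (-1.8333)·(2.6667) + (-0.8333)·(-2.3333) + (0.1667)·(0.6667) + (-1.8333)·(1.6667)) / 5 = -17.6667/5 = -3.5333
  S[V,V] = ((-2.5)·(-2.5) + (0.5)·(0.5) + (0.5)·(0.5) + (1.5)·(1.5) + (-1.5)·(-1.5) + (1.5)·(1.5)) / 5 = 13.5/5 = 2.7
  S[V,W] = ((-2.5)·(-2.3333) + (0.5)·(-0.3333) + (0.5)·(2.6667) + (1.5)·(-2.3333) + (-1.5)·(0.6667) + (1.5)·(1.6667)) / 5 = 5/5 = 1
  S[W,W] = ((-2.3333)·(-2.3333) + (-0.3333)·(-0.3333) + (2.6667)·(2.6667) + (-2.3333)·(-2.3333) + (0.6667)·(0.6667) + (1.6667)·(1.6667)) / 5 = 21.3333/5 = 4.2667

S is symmetric (S[j,i] = S[i,j]). Assembling:

S = [[6.9667, -3.7, -3.5333],
 [-3.7, 2.7, 1],
 [-3.5333, 1, 4.2667]]


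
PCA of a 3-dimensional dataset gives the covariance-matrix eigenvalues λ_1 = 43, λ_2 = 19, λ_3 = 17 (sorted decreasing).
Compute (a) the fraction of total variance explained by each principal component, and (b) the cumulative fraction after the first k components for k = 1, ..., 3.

Step 1 — total variance = trace(Sigma) = Σ λ_i = 43 + 19 + 17 = 79.

Step 2 — fraction explained by component i = λ_i / Σ λ:
  PC1: 43/79 = 0.5443
  PC2: 19/79 = 0.2405
  PC3: 17/79 = 0.2152

Step 3 — cumulative fraction after k components = (λ_1 + ... + λ_k) / Σ λ:
  k = 1: 43/79 = 0.5443
  k = 2: (43 + 19)/79 = 62/79 = 0.7848
  k = 3: (43 + 19 + 17)/79 = 79/79 = 1

Summary (fraction, with percent):

explained: PC1 0.5443 (54.43%), PC2 0.2405 (24.05%), PC3 0.2152 (21.52%);  cumulative: 0.5443, 0.7848, 1


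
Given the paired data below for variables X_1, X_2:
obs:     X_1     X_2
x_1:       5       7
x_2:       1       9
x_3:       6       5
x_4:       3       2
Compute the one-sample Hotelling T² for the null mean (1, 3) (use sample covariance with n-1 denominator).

Step 1 — sample mean vector:
  mean(X_1) = (5 + 1 + 6 + 3) / 4 = 15/4 = 3.75
  mean(X_2) = (7 + 9 + 5 + 2) / 4 = 23/4 = 5.75
  x̄ = (3.75, 5.75),  deviation x̄ - mu_0 = (3.75, 5.75) - (1, 3) = (2.75, 2.75).

Step 2 — sample covariance matrix, S[i,j] = (1/(n-1)) · Σ_k (x_{k,i} - mean_i) · (x_{k,j} - mean_j), divisor n-1 = 3:
  S[X_1,X_1] = ((1.25)·(1.25) + (-2.75)·(-2.75) + (2.25)·(2.25) + (-0.75)·(-0.75)) / 3 = 14.75/3 = 4.9167
  S[X_1,X_2] = ((1.25)·(1.25) + (-2.75)·(3.25) + (2.25)·(-0.75) + (-0.75)·(-3.75)) / 3 = -6.25/3 = -2.0833
  S[X_2,X_2] = ((1.25)·(1.25) + (3.25)·(3.25) + (-0.75)·(-0.75) + (-3.75)·(-3.75)) / 3 = 26.75/3 = 8.9167
  S = [[4.9167, -2.0833],
 [-2.0833, 8.9167]].

Step 3 — invert S. det(S) = 4.9167·8.9167 - (-2.0833)² = 39.5.
  S^{-1} = (1/det) · [[d, -b], [-b, a]] = [[0.2257, 0.0527],
 [0.0527, 0.1245]].

Step 4 — quadratic form (x̄ - mu_0)^T · S^{-1} · (x̄ - mu_0):
  S^{-1} · (x̄ - mu_0) = (0.7658, 0.4873),
  (x̄ - mu_0)^T · [...] = (2.75)·(0.7658) + (2.75)·(0.4873) = 3.4462.

Step 5 — scale by n: T² = 4 · 3.4462 = 13.7848.

T² ≈ 13.7848


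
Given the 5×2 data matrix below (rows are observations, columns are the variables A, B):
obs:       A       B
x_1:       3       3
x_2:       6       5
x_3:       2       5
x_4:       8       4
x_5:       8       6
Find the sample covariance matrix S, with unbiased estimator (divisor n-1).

Step 1 — column means:
  mean(A) = (3 + 6 + 2 + 8 + 8) / 5 = 27/5 = 5.4
  mean(B) = (3 + 5 + 5 + 4 + 6) / 5 = 23/5 = 4.6

Step 2 — sample covariance S[i,j] = (1/(n-1)) · Σ_k (x_{k,i} - mean_i) · (x_{k,j} - mean_j), with n-1 = 4.
  S[A,A] = ((-2.4)·(-2.4) + (0.6)·(0.6) + (-3.4)·(-3.4) + (2.6)·(2.6) + (2.6)·(2.6)) / 4 = 31.2/4 = 7.8
  S[A,B] = ((-2.4)·(-1.6) + (0.6)·(0.4) + (-3.4)·(0.4) + (2.6)·(-0.6) + (2.6)·(1.4)) / 4 = 4.8/4 = 1.2
  S[B,B] = ((-1.6)·(-1.6) + (0.4)·(0.4) + (0.4)·(0.4) + (-0.6)·(-0.6) + (1.4)·(1.4)) / 4 = 5.2/4 = 1.3

S is symmetric (S[j,i] = S[i,j]). Assembling:

S = [[7.8, 1.2],
 [1.2, 1.3]]


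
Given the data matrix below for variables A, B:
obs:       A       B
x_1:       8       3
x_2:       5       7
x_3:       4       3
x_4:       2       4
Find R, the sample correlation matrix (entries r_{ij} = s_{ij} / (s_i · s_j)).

Step 1 — column means:
  mean(A) = (8 + 5 + 4 + 2) / 4 = 19/4 = 4.75
  mean(B) = (3 + 7 + 3 + 4) / 4 = 17/4 = 4.25

Step 2 — sample variances and covariances s[i,j] = (1/(n-1)) · Σ_k (x_{k,i} - mean_i) · (x_{k,j} - mean_j), with n-1 = 3:
  s[A,A] = ((3.25)·(3.25) + (0.25)·(0.25) + (-0.75)·(-0.75) + (-2.75)·(-2.75)) / 3 = 18.75/3 = 6.25
  s[A,B] = ((3.25)·(-1.25) + (0.25)·(2.75) + (-0.75)·(-1.25) + (-2.75)·(-0.25)) / 3 = -1.75/3 = -0.5833
  s[B,B] = ((-1.25)·(-1.25) + (2.75)·(2.75) + (-1.25)·(-1.25) + (-0.25)·(-0.25)) / 3 = 10.75/3 = 3.5833
  Sample standard deviations s_i = √(s[i,i]):
  s(A) = √(6.25) = 2.5
  s(B) = √(3.5833) = 1.893

Step 3 — r_{ij} = s_{ij} / (s_i · s_j):
  r[A,A] = 1 (diagonal).
  r[A,B] = -0.5833 / (2.5 · 1.893) = -0.5833 / 4.7324 = -0.1233
  r[B,B] = 1 (diagonal).

R is symmetric with unit diagonal. Assembling:

R = [[1, -0.1233],
 [-0.1233, 1]]


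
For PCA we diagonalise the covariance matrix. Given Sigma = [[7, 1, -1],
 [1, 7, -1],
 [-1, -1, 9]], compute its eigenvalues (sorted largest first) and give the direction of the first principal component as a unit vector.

Step 1 — characteristic polynomial p(λ) = det(λI - Sigma) = λ³ - tr·λ² + c_1·λ - det, where tr = trace, c_1 = sum of the principal 2×2 minors, det = det(Sigma):
  tr = 7 + 7 + 9 = 23,
  c_1 = (7·7 - (1)²) + (7·9 - (-1)²) + (7·9 - (-1)²) = 48 + 62 + 62 = 172,
  det = 7·(7·9 - (-1)²) - (1)·((1)·9 - (-1)·(-1)) + (-1)·((1)·(-1) - 7·(-1)) = 7·(62) - (1)·(8) + (-1)·(6) = 420.
  So p(λ) = λ³ - 23λ² + 172λ - 420.
Step 2 — look for an integer root (rational root theorem: any rational root is an integer divisor of 420). Testing λ = 6:
  p(6) = 216 - 828 + 1032 - 420 = 0  ✓
  Dividing out (λ - 6): p(λ) = (λ - 6)(λ² - 17λ + 70).
Step 3 — remaining eigenvalues from the quadratic λ² - 17λ + 70 = 0:
  Δ = 17² - 4·70 = 289 - 280 = 9,  λ = (17 ± √9)/2 = (17 ± 3)/2 = 10 or 7.
  Sorted: λ_1 = 10,  λ_2 = 7,  λ_3 = 6  (check: sum = 23 = tr ✓).

Step 4 — unit eigenvector for λ_1 = 10: v spans the null space of (Sigma - λ_1 I), whose rows are
  r_1 = (-3, 1, -1),  r_2 = (1, -3, -1),  r_3 = (-1, -1, -1).
  v is orthogonal to every row, so take v ∝ r_1 × r_2 = ((1)·(-1) - (-1)·(-3), (-1)·(1) - (-3)·(-1), (-3)·(-3) - (1)·(1)) = (-4, -4, 8).
  Rescale (divide by 4; multiply by -1 so the first nonzero entry is positive): u = (1, 1, -2).
  ||u|| = √((1)² + (1)² + (-2)²) = √(6) ≈ 2.4495,  v_1 = u/||u|| ≈ (0.4082, 0.4082, -0.8165) (||v_1|| = 1).

λ_1 = 10,  λ_2 = 7,  λ_3 = 6;  v_1 ≈ (0.4082, 0.4082, -0.8165)


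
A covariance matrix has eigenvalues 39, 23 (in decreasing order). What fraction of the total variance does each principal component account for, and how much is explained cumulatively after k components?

Step 1 — total variance = trace(Sigma) = Σ λ_i = 39 + 23 = 62.

Step 2 — fraction explained by component i = λ_i / Σ λ:
  PC1: 39/62 = 0.629
  PC2: 23/62 = 0.371

Step 3 — cumulative fraction after k components = (λ_1 + ... + λ_k) / Σ λ:
  k = 1: 39/62 = 0.629
  k = 2: (39 + 23)/62 = 62/62 = 1

Summary (fraction, with percent):

explained: PC1 0.629 (62.9%), PC2 0.371 (37.1%);  cumulative: 0.629, 1


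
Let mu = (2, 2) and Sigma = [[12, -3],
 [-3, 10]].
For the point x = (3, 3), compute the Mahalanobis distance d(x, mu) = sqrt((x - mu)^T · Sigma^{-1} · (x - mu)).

Step 1 — centre the observation: (x - mu) = (1, 1).

Step 2 — invert Sigma. det(Sigma) = 12·10 - (-3)² = 111.
  Sigma^{-1} = (1/det) · [[d, -b], [-b, a]] = [[0.0901, 0.027],
 [0.027, 0.1081]].

Step 3 — form the quadratic (x - mu)^T · Sigma^{-1} · (x - mu):
  Sigma^{-1} · (x - mu) = (0.1171, 0.1351).
  (x - mu)^T · [Sigma^{-1} · (x - mu)] = (1)·(0.1171) + (1)·(0.1351) = 0.2523.

Step 4 — take square root: d = √(0.2523) ≈ 0.5022.

d(x, mu) = √(0.2523) ≈ 0.5022


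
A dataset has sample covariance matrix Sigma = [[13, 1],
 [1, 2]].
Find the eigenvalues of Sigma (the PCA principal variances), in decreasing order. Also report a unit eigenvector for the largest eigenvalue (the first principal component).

Step 1 — characteristic polynomial of 2×2 Sigma:
  det(Sigma - λI) = λ² - trace · λ + det = 0.
  trace = 13 + 2 = 15, det = 13·2 - (1)² = 25.
Step 2 — discriminant:
  Δ = trace² - 4·det = 225 - 100 = 125.
Step 3 — eigenvalues:
  λ = (trace ± √Δ)/2 = (15 ± 11.1803)/2,
  λ_1 = 13.0902,  λ_2 = 1.9098.

Step 4 — unit eigenvector for λ_1: solve (Sigma - λ_1 I)v = 0. First row:
  (13 - 13.0902)·v_x + (1)·v_y = 0, i.e. (-0.0902)·v_x + (1)·v_y = 0,
  so v ∝ (b, λ_1 - a) = (1, 0.0902) = u.
  ||u|| = √((1)² + (0.0902)²) = √(1.0081) ≈ 1.0041,
  v_1 = u/||u|| ≈ (0.996, 0.0898) (||v_1|| = 1).

λ_1 = 13.0902,  λ_2 = 1.9098;  v_1 ≈ (0.996, 0.0898)


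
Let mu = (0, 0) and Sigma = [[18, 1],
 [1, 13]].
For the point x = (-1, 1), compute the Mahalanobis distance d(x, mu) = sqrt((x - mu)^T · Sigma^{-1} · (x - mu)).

Step 1 — centre the observation: (x - mu) = (-1, 1).

Step 2 — invert Sigma. det(Sigma) = 18·13 - (1)² = 233.
  Sigma^{-1} = (1/det) · [[d, -b], [-b, a]] = [[0.0558, -0.0043],
 [-0.0043, 0.0773]].

Step 3 — form the quadratic (x - mu)^T · Sigma^{-1} · (x - mu):
  Sigma^{-1} · (x - mu) = (-0.0601, 0.0815).
  (x - mu)^T · [Sigma^{-1} · (x - mu)] = (-1)·(-0.0601) + (1)·(0.0815) = 0.1416.

Step 4 — take square root: d = √(0.1416) ≈ 0.3763.

d(x, mu) = √(0.1416) ≈ 0.3763


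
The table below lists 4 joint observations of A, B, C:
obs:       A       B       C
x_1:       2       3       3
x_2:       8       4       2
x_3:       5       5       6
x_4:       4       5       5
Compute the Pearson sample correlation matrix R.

Step 1 — column means:
  mean(A) = (2 + 8 + 5 + 4) / 4 = 19/4 = 4.75
  mean(B) = (3 + 4 + 5 + 5) / 4 = 17/4 = 4.25
  mean(C) = (3 + 2 + 6 + 5) / 4 = 16/4 = 4

Step 2 — sample variances and covariances s[i,j] = (1/(n-1)) · Σ_k (x_{k,i} - mean_i) · (x_{k,j} - mean_j), with n-1 = 3:
  s[A,A] = ((-2.75)·(-2.75) + (3.25)·(3.25) + (0.25)·(0.25) + (-0.75)·(-0.75)) / 3 = 18.75/3 = 6.25
  s[A,B] = ((-2.75)·(-1.25) + (3.25)·(-0.25) + (0.25)·(0.75) + (-0.75)·(0.75)) / 3 = 2.25/3 = 0.75
  s[A,C] = ((-2.75)·(-1) + (3.25)·(-2) + (0.25)·(2) + (-0.75)·(1)) / 3 = -4/3 = -1.3333
  s[B,B] = ((-1.25)·(-1.25) + (-0.25)·(-0.25) + (0.75)·(0.75) + (0.75)·(0.75)) / 3 = 2.75/3 = 0.9167
  s[B,C] = ((-1.25)·(-1) + (-0.25)·(-2) + (0.75)·(2) + (0.75)·(1)) / 3 = 4/3 = 1.3333
  s[C,C] = ((-1)·(-1) + (-2)·(-2) + (2)·(2) + (1)·(1)) / 3 = 10/3 = 3.3333
  Sample standard deviations s_i = √(s[i,i]):
  s(A) = √(6.25) = 2.5
  s(B) = √(0.9167) = 0.9574
  s(C) = √(3.3333) = 1.8257

Step 3 — r_{ij} = s_{ij} / (s_i · s_j):
  r[A,A] = 1 (diagonal).
  r[A,B] = 0.75 / (2.5 · 0.9574) = 0.75 / 2.3936 = 0.3133
  r[A,C] = -1.3333 / (2.5 · 1.8257) = -1.3333 / 4.5644 = -0.2921
  r[B,B] = 1 (diagonal).
  r[B,C] = 1.3333 / (0.9574 · 1.8257) = 1.3333 / 1.748 = 0.7628
  r[C,C] = 1 (diagonal).

R is symmetric with unit diagonal. Assembling:

R = [[1, 0.3133, -0.2921],
 [0.3133, 1, 0.7628],
 [-0.2921, 0.7628, 1]]


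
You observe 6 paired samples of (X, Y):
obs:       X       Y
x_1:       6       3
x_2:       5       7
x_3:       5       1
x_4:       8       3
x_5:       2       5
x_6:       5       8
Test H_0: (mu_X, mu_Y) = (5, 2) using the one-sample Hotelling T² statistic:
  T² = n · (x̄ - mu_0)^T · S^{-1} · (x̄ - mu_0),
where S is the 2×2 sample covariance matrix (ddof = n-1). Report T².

Step 1 — sample mean vector:
  mean(X) = (6 + 5 + 5 + 8 + 2 + 5) / 6 = 31/6 = 5.1667
  mean(Y) = (3 + 7 + 1 + 3 + 5 + 8) / 6 = 27/6 = 4.5
  x̄ = (5.1667, 4.5),  deviation x̄ - mu_0 = (5.1667, 4.5) - (5, 2) = (0.1667, 2.5).

Step 2 — sample covariance matrix, S[i,j] = (1/(n-1)) · Σ_k (x_{k,i} - mean_i) · (x_{k,j} - mean_j), divisor n-1 = 5:
  S[X,X] = ((0.8333)·(0.8333) + (-0.1667)·(-0.1667) + (-0.1667)·(-0.1667) + (2.8333)·(2.8333) + (-3.1667)·(-3.1667) + (-0.1667)·(-0.1667)) / 5 = 18.8333/5 = 3.7667
  S[X,Y] = ((0.8333)·(-1.5) + (-0.1667)·(2.5) + (-0.1667)·(-3.5) + (2.8333)·(-1.5) + (-3.1667)·(0.5) + (-0.1667)·(3.5)) / 5 = -7.5/5 = -1.5
  S[Y,Y] = ((-1.5)·(-1.5) + (2.5)·(2.5) + (-3.5)·(-3.5) + (-1.5)·(-1.5) + (0.5)·(0.5) + (3.5)·(3.5)) / 5 = 35.5/5 = 7.1
  S = [[3.7667, -1.5],
 [-1.5, 7.1]].

Step 3 — invert S. det(S) = 3.7667·7.1 - (-1.5)² = 24.4933.
  S^{-1} = (1/det) · [[d, -b], [-b, a]] = [[0.2899, 0.0612],
 [0.0612, 0.1538]].

Step 4 — quadratic form (x̄ - mu_0)^T · S^{-1} · (x̄ - mu_0):
  S^{-1} · (x̄ - mu_0) = (0.2014, 0.3947),
  (x̄ - mu_0)^T · [...] = (0.1667)·(0.2014) + (2.5)·(0.3947) = 1.0202.

Step 5 — scale by n: T² = 6 · 1.0202 = 6.1214.

T² ≈ 6.1214


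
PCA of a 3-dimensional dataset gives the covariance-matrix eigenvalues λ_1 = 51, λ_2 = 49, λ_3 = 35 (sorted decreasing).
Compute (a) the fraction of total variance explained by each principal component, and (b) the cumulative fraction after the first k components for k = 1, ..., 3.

Step 1 — total variance = trace(Sigma) = Σ λ_i = 51 + 49 + 35 = 135.

Step 2 — fraction explained by component i = λ_i / Σ λ:
  PC1: 51/135 = 0.3778
  PC2: 49/135 = 0.363
  PC3: 35/135 = 0.2593

Step 3 — cumulative fraction after k components = (λ_1 + ... + λ_k) / Σ λ:
  k = 1: 51/135 = 0.3778
  k = 2: (51 + 49)/135 = 100/135 = 0.7407
  k = 3: (51 + 49 + 35)/135 = 135/135 = 1

Summary (fraction, with percent):

explained: PC1 0.3778 (37.78%), PC2 0.363 (36.3%), PC3 0.2593 (25.93%);  cumulative: 0.3778, 0.7407, 1


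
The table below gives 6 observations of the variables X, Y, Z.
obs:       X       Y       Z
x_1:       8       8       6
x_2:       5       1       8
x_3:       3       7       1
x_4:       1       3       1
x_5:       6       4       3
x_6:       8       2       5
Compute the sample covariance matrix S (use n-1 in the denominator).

Step 1 — column means:
  mean(X) = (8 + 5 + 3 + 1 + 6 + 8) / 6 = 31/6 = 5.1667
  mean(Y) = (8 + 1 + 7 + 3 + 4 + 2) / 6 = 25/6 = 4.1667
  mean(Z) = (6 + 8 + 1 + 1 + 3 + 5) / 6 = 24/6 = 4

Step 2 — sample covariance S[i,j] = (1/(n-1)) · Σ_k (x_{k,i} - mean_i) · (x_{k,j} - mean_j), with n-1 = 5.
  S[X,X] = ((2.8333)·(2.8333) + (-0.1667)·(-0.1667) + (-2.1667)·(-2.1667) + (-4.1667)·(-4.1667) + (0.8333)·(0.8333) + (2.8333)·(2.8333)) / 5 = 38.8333/5 = 7.7667
  S[X,Y] = ((2.8333)·(3.8333) + (-0.1667)·(-3.1667) + (-2.1667)·(2.8333) + (-4.1667)·(-1.1667) + (0.8333)·(-0.1667) + (2.8333)·(-2.1667)) / 5 = 3.8333/5 = 0.7667
  S[X,Z] = ((2.8333)·(2) + (-0.1667)·(4) + (-2.1667)·(-3) + (-4.1667)·(-3) + (0.8333)·(-1) + (2.8333)·(1)) / 5 = 26/5 = 5.2
  S[Y,Y] = ((3.8333)·(3.8333) + (-3.1667)·(-3.1667) + (2.8333)·(2.8333) + (-1.1667)·(-1.1667) + (-0.1667)·(-0.1667) + (-2.1667)·(-2.1667)) / 5 = 38.8333/5 = 7.7667
  S[Y,Z] = ((3.8333)·(2) + (-3.1667)·(4) + (2.8333)·(-3) + (-1.1667)·(-3) + (-0.1667)·(-1) + (-2.1667)·(1)) / 5 = -12/5 = -2.4
  S[Z,Z] = ((2)·(2) + (4)·(4) + (-3)·(-3) + (-3)·(-3) + (-1)·(-1) + (1)·(1)) / 5 = 40/5 = 8

S is symmetric (S[j,i] = S[i,j]). Assembling:

S = [[7.7667, 0.7667, 5.2],
 [0.7667, 7.7667, -2.4],
 [5.2, -2.4, 8]]


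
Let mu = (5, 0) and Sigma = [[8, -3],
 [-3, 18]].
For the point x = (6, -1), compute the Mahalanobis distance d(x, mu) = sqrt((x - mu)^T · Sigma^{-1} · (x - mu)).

Step 1 — centre the observation: (x - mu) = (1, -1).

Step 2 — invert Sigma. det(Sigma) = 8·18 - (-3)² = 135.
  Sigma^{-1} = (1/det) · [[d, -b], [-b, a]] = [[0.1333, 0.0222],
 [0.0222, 0.0593]].

Step 3 — form the quadratic (x - mu)^T · Sigma^{-1} · (x - mu):
  Sigma^{-1} · (x - mu) = (0.1111, -0.037).
  (x - mu)^T · [Sigma^{-1} · (x - mu)] = (1)·(0.1111) + (-1)·(-0.037) = 0.1481.

Step 4 — take square root: d = √(0.1481) ≈ 0.3849.

d(x, mu) = √(0.1481) ≈ 0.3849


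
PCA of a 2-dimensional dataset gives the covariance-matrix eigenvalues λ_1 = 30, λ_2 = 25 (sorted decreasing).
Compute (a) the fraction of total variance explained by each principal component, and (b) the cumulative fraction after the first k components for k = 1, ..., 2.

Step 1 — total variance = trace(Sigma) = Σ λ_i = 30 + 25 = 55.

Step 2 — fraction explained by component i = λ_i / Σ λ:
  PC1: 30/55 = 0.5455
  PC2: 25/55 = 0.4545

Step 3 — cumulative fraction after k components = (λ_1 + ... + λ_k) / Σ λ:
  k = 1: 30/55 = 0.5455
  k = 2: (30 + 25)/55 = 55/55 = 1

Summary (fraction, with percent):

explained: PC1 0.5455 (54.55%), PC2 0.4545 (45.45%);  cumulative: 0.5455, 1


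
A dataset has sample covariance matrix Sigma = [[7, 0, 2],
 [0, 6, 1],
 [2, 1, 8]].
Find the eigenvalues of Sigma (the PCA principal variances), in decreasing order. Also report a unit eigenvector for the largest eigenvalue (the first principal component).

Step 1 — characteristic polynomial p(λ) = det(λI - Sigma) = λ³ - tr·λ² + c_1·λ - det, where tr = trace, c_1 = sum of the principal 2×2 minors, det = det(Sigma):
  tr = 7 + 6 + 8 = 21,
  c_1 = (7·6 - (0)²) + (7·8 - (2)²) + (6·8 - (1)²) = 42 + 52 + 47 = 141,
  det = 7·(6·8 - (1)²) - (0)·((0)·8 - (1)·(2)) + (2)·((0)·(1) - 6·(2)) = 7·(47) - (0)·(-2) + (2)·(-12) = 305.
  So p(λ) = λ³ - 21λ² + 141λ - 305.
Step 2 — look for an integer root (rational root theorem: any rational root is an integer divisor of 305). Testing λ = 5:
  p(5) = 125 - 525 + 705 - 305 = 0  ✓
  Dividing out (λ - 5): p(λ) = (λ - 5)(λ² - 16λ + 61).
Step 3 — remaining eigenvalues from the quadratic λ² - 16λ + 61 = 0:
  Δ = 16² - 4·61 = 256 - 244 = 12,  λ = (16 ± √12)/2 = (16 ± 3.4641)/2 ≈ 9.7321 or 6.2679.
  Sorted: λ_1 = 9.7321,  λ_2 = 6.2679,  λ_3 = 5  (check: sum = 21 = tr ✓).

Step 4 — unit eigenvector for λ_1 ≈ 9.7321: v spans the null space of (Sigma - λ_1 I), whose rows are
  r_1 = (-2.7321, 0, 2),  r_2 = (0, -3.7321, 1),  r_3 = (2, 1, -1.7321).
  v is orthogonal to every row, so take v ∝ r_1 × r_2 = ((0)·(1) - (2)·(-3.7321), (2)·(0) - (-2.7321)·(1), (-2.7321)·(-3.7321) - (0)·(0)) ≈ (7.4641, 2.7321, 10.1962).
  Let u = (7.4641, 2.7321, 10.1962).
  ||u|| = √((7.4641)² + (2.7321)² + (10.1962)²) = √(167.1384) ≈ 12.9282,  v_1 = u/||u|| ≈ (0.5774, 0.2113, 0.7887) (||v_1|| = 1).

λ_1 = 9.7321,  λ_2 = 6.2679,  λ_3 = 5;  v_1 ≈ (0.5774, 0.2113, 0.7887)


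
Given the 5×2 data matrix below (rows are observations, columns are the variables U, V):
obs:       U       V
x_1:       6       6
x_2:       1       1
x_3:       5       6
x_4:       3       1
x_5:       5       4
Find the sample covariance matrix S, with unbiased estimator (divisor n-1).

Step 1 — column means:
  mean(U) = (6 + 1 + 5 + 3 + 5) / 5 = 20/5 = 4
  mean(V) = (6 + 1 + 6 + 1 + 4) / 5 = 18/5 = 3.6

Step 2 — sample covariance S[i,j] = (1/(n-1)) · Σ_k (x_{k,i} - mean_i) · (x_{k,j} - mean_j), with n-1 = 4.
  S[U,U] = ((2)·(2) + (-3)·(-3) + (1)·(1) + (-1)·(-1) + (1)·(1)) / 4 = 16/4 = 4
  S[U,V] = ((2)·(2.4) + (-3)·(-2.6) + (1)·(2.4) + (-1)·(-2.6) + (1)·(0.4)) / 4 = 18/4 = 4.5
  S[V,V] = ((2.4)·(2.4) + (-2.6)·(-2.6) + (2.4)·(2.4) + (-2.6)·(-2.6) + (0.4)·(0.4)) / 4 = 25.2/4 = 6.3

S is symmetric (S[j,i] = S[i,j]). Assembling:

S = [[4, 4.5],
 [4.5, 6.3]]


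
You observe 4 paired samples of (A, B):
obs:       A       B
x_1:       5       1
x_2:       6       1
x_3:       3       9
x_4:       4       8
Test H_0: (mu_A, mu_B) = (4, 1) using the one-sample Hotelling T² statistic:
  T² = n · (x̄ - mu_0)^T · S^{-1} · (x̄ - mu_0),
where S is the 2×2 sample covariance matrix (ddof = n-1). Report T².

Step 1 — sample mean vector:
  mean(A) = (5 + 6 + 3 + 4) / 4 = 18/4 = 4.5
  mean(B) = (1 + 1 + 9 + 8) / 4 = 19/4 = 4.75
  x̄ = (4.5, 4.75),  deviation x̄ - mu_0 = (4.5, 4.75) - (4, 1) = (0.5, 3.75).

Step 2 — sample covariance matrix, S[i,j] = (1/(n-1)) · Σ_k (x_{k,i} - mean_i) · (x_{k,j} - mean_j), divisor n-1 = 3:
  S[A,A] = ((0.5)·(0.5) + (1.5)·(1.5) + (-1.5)·(-1.5) + (-0.5)·(-0.5)) / 3 = 5/3 = 1.6667
  S[A,B] = ((0.5)·(-3.75) + (1.5)·(-3.75) + (-1.5)·(4.25) + (-0.5)·(3.25)) / 3 = -15.5/3 = -5.1667
  S[B,B] = ((-3.75)·(-3.75) + (-3.75)·(-3.75) + (4.25)·(4.25) + (3.25)·(3.25)) / 3 = 56.75/3 = 18.9167
  S = [[1.6667, -5.1667],
 [-5.1667, 18.9167]].

Step 3 — invert S. det(S) = 1.6667·18.9167 - (-5.1667)² = 4.8333.
  S^{-1} = (1/det) · [[d, -b], [-b, a]] = [[3.9138, 1.069],
 [1.069, 0.3448]].

Step 4 — quadratic form (x̄ - mu_0)^T · S^{-1} · (x̄ - mu_0):
  S^{-1} · (x̄ - mu_0) = (5.9655, 1.8276),
  (x̄ - mu_0)^T · [...] = (0.5)·(5.9655) + (3.75)·(1.8276) = 9.8362.

Step 5 — scale by n: T² = 4 · 9.8362 = 39.3448.

T² ≈ 39.3448


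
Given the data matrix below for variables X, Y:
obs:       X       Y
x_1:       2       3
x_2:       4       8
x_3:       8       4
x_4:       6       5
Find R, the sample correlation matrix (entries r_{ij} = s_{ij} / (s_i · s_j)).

Step 1 — column means:
  mean(X) = (2 + 4 + 8 + 6) / 4 = 20/4 = 5
  mean(Y) = (3 + 8 + 4 + 5) / 4 = 20/4 = 5

Step 2 — sample variances and covariances s[i,j] = (1/(n-1)) · Σ_k (x_{k,i} - mean_i) · (x_{k,j} - mean_j), with n-1 = 3:
  s[X,X] = ((-3)·(-3) + (-1)·(-1) + (3)·(3) + (1)·(1)) / 3 = 20/3 = 6.6667
  s[X,Y] = ((-3)·(-2) + (-1)·(3) + (3)·(-1) + (1)·(0)) / 3 = 0/3 = 0
  s[Y,Y] = ((-2)·(-2) + (3)·(3) + (-1)·(-1) + (0)·(0)) / 3 = 14/3 = 4.6667
  Sample standard deviations s_i = √(s[i,i]):
  s(X) = √(6.6667) = 2.582
  s(Y) = √(4.6667) = 2.1602

Step 3 — r_{ij} = s_{ij} / (s_i · s_j):
  r[X,X] = 1 (diagonal).
  r[X,Y] = 0 / (2.582 · 2.1602) = 0 / 5.5777 = 0
  r[Y,Y] = 1 (diagonal).

R is symmetric with unit diagonal. Assembling:

R = [[1, 0],
 [0, 1]]


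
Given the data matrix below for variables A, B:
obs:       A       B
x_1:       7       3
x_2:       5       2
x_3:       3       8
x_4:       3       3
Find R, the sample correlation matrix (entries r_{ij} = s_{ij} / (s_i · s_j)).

Step 1 — column means:
  mean(A) = (7 + 5 + 3 + 3) / 4 = 18/4 = 4.5
  mean(B) = (3 + 2 + 8 + 3) / 4 = 16/4 = 4

Step 2 — sample variances and covariances s[i,j] = (1/(n-1)) · Σ_k (x_{k,i} - mean_i) · (x_{k,j} - mean_j), with n-1 = 3:
  s[A,A] = ((2.5)·(2.5) + (0.5)·(0.5) + (-1.5)·(-1.5) + (-1.5)·(-1.5)) / 3 = 11/3 = 3.6667
  s[A,B] = ((2.5)·(-1) + (0.5)·(-2) + (-1.5)·(4) + (-1.5)·(-1)) / 3 = -8/3 = -2.6667
  s[B,B] = ((-1)·(-1) + (-2)·(-2) + (4)·(4) + (-1)·(-1)) / 3 = 22/3 = 7.3333
  Sample standard deviations s_i = √(s[i,i]):
  s(A) = √(3.6667) = 1.9149
  s(B) = √(7.3333) = 2.708

Step 3 — r_{ij} = s_{ij} / (s_i · s_j):
  r[A,A] = 1 (diagonal).
  r[A,B] = -2.6667 / (1.9149 · 2.708) = -2.6667 / 5.1854 = -0.5143
  r[B,B] = 1 (diagonal).

R is symmetric with unit diagonal. Assembling:

R = [[1, -0.5143],
 [-0.5143, 1]]


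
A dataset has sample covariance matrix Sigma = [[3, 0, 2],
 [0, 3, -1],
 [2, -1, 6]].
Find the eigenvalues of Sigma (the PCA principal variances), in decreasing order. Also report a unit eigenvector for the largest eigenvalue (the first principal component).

Step 1 — characteristic polynomial p(λ) = det(λI - Sigma) = λ³ - tr·λ² + c_1·λ - det, where tr = trace, c_1 = sum of the principal 2×2 minors, det = det(Sigma):
  tr = 3 + 3 + 6 = 12,
  c_1 = (3·3 - (0)²) + (3·6 - (2)²) + (3·6 - (-1)²) = 9 + 14 + 17 = 40,
  det = 3·(3·6 - (-1)²) - (0)·((0)·6 - (-1)·(2)) + (2)·((0)·(-1) - 3·(2)) = 3·(17) - (0)·(2) + (2)·(-6) = 39.
  So p(λ) = λ³ - 12λ² + 40λ - 39.
Step 2 — look for an integer root (rational root theorem: any rational root is an integer divisor of 39). Testing λ = 3:
  p(3) = 27 - 108 + 120 - 39 = 0  ✓
  Dividing out (λ - 3): p(λ) = (λ - 3)(λ² - 9λ + 13).
Step 3 — remaining eigenvalues from the quadratic λ² - 9λ + 13 = 0:
  Δ = 9² - 4·13 = 81 - 52 = 29,  λ = (9 ± √29)/2 = (9 ± 5.3852)/2 ≈ 7.1926 or 1.8074.
  Sorted: λ_1 = 7.1926,  λ_2 = 3,  λ_3 = 1.8074  (check: sum = 12 = tr ✓).

Step 4 — unit eigenvector for λ_1 ≈ 7.1926: v spans the null space of (Sigma - λ_1 I), whose rows are
  r_1 = (-4.1926, 0, 2),  r_2 = (0, -4.1926, -1),  r_3 = (2, -1, -1.1926).
  v is orthogonal to every row, so take v ∝ r_1 × r_2 = ((0)·(-1) - (2)·(-4.1926), (2)·(0) - (-4.1926)·(-1), (-4.1926)·(-4.1926) - (0)·(0)) ≈ (8.3852, -4.1926, 17.5777).
  Let u = (8.3852, -4.1926, 17.5777).
  ||u|| = √((8.3852)² + (-4.1926)² + (17.5777)²) = √(396.8659) ≈ 19.9215,  v_1 = u/||u|| ≈ (0.4209, -0.2105, 0.8824) (||v_1|| = 1).

λ_1 = 7.1926,  λ_2 = 3,  λ_3 = 1.8074;  v_1 ≈ (0.4209, -0.2105, 0.8824)


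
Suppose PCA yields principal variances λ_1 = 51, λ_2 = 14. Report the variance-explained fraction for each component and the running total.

Step 1 — total variance = trace(Sigma) = Σ λ_i = 51 + 14 = 65.

Step 2 — fraction explained by component i = λ_i / Σ λ:
  PC1: 51/65 = 0.7846
  PC2: 14/65 = 0.2154

Step 3 — cumulative fraction after k components = (λ_1 + ... + λ_k) / Σ λ:
  k = 1: 51/65 = 0.7846
  k = 2: (51 + 14)/65 = 65/65 = 1

Summary (fraction, with percent):

explained: PC1 0.7846 (78.46%), PC2 0.2154 (21.54%);  cumulative: 0.7846, 1


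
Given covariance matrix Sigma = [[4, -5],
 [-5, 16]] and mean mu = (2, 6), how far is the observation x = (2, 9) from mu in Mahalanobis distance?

Step 1 — centre the observation: (x - mu) = (0, 3).

Step 2 — invert Sigma. det(Sigma) = 4·16 - (-5)² = 39.
  Sigma^{-1} = (1/det) · [[d, -b], [-b, a]] = [[0.4103, 0.1282],
 [0.1282, 0.1026]].

Step 3 — form the quadratic (x - mu)^T · Sigma^{-1} · (x - mu):
  Sigma^{-1} · (x - mu) = (0.3846, 0.3077).
  (x - mu)^T · [Sigma^{-1} · (x - mu)] = (0)·(0.3846) + (3)·(0.3077) = 0.9231.

Step 4 — take square root: d = √(0.9231) ≈ 0.9608.

d(x, mu) = √(0.9231) ≈ 0.9608


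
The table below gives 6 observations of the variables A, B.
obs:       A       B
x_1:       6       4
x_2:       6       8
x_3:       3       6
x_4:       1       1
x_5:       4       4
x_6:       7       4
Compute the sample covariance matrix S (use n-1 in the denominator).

Step 1 — column means:
  mean(A) = (6 + 6 + 3 + 1 + 4 + 7) / 6 = 27/6 = 4.5
  mean(B) = (4 + 8 + 6 + 1 + 4 + 4) / 6 = 27/6 = 4.5

Step 2 — sample covariance S[i,j] = (1/(n-1)) · Σ_k (x_{k,i} - mean_i) · (x_{k,j} - mean_j), with n-1 = 5.
  S[A,A] = ((1.5)·(1.5) + (1.5)·(1.5) + (-1.5)·(-1.5) + (-3.5)·(-3.5) + (-0.5)·(-0.5) + (2.5)·(2.5)) / 5 = 25.5/5 = 5.1
  S[A,B] = ((1.5)·(-0.5) + (1.5)·(3.5) + (-1.5)·(1.5) + (-3.5)·(-3.5) + (-0.5)·(-0.5) + (2.5)·(-0.5)) / 5 = 13.5/5 = 2.7
  S[B,B] = ((-0.5)·(-0.5) + (3.5)·(3.5) + (1.5)·(1.5) + (-3.5)·(-3.5) + (-0.5)·(-0.5) + (-0.5)·(-0.5)) / 5 = 27.5/5 = 5.5

S is symmetric (S[j,i] = S[i,j]). Assembling:

S = [[5.1, 2.7],
 [2.7, 5.5]]


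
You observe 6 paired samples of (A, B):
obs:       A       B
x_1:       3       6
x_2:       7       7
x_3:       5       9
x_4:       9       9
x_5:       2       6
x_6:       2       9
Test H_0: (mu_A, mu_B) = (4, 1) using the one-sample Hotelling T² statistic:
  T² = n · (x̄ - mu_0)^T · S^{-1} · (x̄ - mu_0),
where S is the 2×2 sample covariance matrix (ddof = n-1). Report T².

Step 1 — sample mean vector:
  mean(A) = (3 + 7 + 5 + 9 + 2 + 2) / 6 = 28/6 = 4.6667
  mean(B) = (6 + 7 + 9 + 9 + 6 + 9) / 6 = 46/6 = 7.6667
  x̄ = (4.6667, 7.6667),  deviation x̄ - mu_0 = (4.6667, 7.6667) - (4, 1) = (0.6667, 6.6667).

Step 2 — sample covariance matrix, S[i,j] = (1/(n-1)) · Σ_k (x_{k,i} - mean_i) · (x_{k,j} - mean_j), divisor n-1 = 5:
  S[A,A] = ((-1.6667)·(-1.6667) + (2.3333)·(2.3333) + (0.3333)·(0.3333) + (4.3333)·(4.3333) + (-2.6667)·(-2.6667) + (-2.6667)·(-2.6667)) / 5 = 41.3333/5 = 8.2667
  S[A,B] = ((-1.6667)·(-1.6667) + (2.3333)·(-0.6667) + (0.3333)·(1.3333) + (4.3333)·(1.3333) + (-2.6667)·(-1.6667) + (-2.6667)·(1.3333)) / 5 = 8.3333/5 = 1.6667
  S[B,B] = ((-1.6667)·(-1.6667) + (-0.6667)·(-0.6667) + (1.3333)·(1.3333) + (1.3333)·(1.3333) + (-1.6667)·(-1.6667) + (1.3333)·(1.3333)) / 5 = 11.3333/5 = 2.2667
  S = [[8.2667, 1.6667],
 [1.6667, 2.2667]].

Step 3 — invert S. det(S) = 8.2667·2.2667 - (1.6667)² = 15.96.
  S^{-1} = (1/det) · [[d, -b], [-b, a]] = [[0.142, -0.1044],
 [-0.1044, 0.518]].

Step 4 — quadratic form (x̄ - mu_0)^T · S^{-1} · (x̄ - mu_0):
  S^{-1} · (x̄ - mu_0) = (-0.6015, 3.3835),
  (x̄ - mu_0)^T · [...] = (0.6667)·(-0.6015) + (6.6667)·(3.3835) = 22.1554.

Step 5 — scale by n: T² = 6 · 22.1554 = 132.9323.

T² ≈ 132.9323


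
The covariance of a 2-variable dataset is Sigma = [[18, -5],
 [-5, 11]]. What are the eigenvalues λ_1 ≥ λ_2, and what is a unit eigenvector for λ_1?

Step 1 — characteristic polynomial of 2×2 Sigma:
  det(Sigma - λI) = λ² - trace · λ + det = 0.
  trace = 18 + 11 = 29, det = 18·11 - (-5)² = 173.
Step 2 — discriminant:
  Δ = trace² - 4·det = 841 - 692 = 149.
Step 3 — eigenvalues:
  λ = (trace ± √Δ)/2 = (29 ± 12.2066)/2,
  λ_1 = 20.6033,  λ_2 = 8.3967.

Step 4 — unit eigenvector for λ_1: solve (Sigma - λ_1 I)v = 0. First row:
  (18 - 20.6033)·v_x + (-5)·v_y = 0, i.e. (-2.6033)·v_x + (-5)·v_y = 0,
  so v ∝ (b, λ_1 - a) = (-5, 2.6033); multiply by -1 so the first entry is positive: u = (5, -2.6033).
  ||u|| = √((5)² + (-2.6033)²) = √(31.7771) ≈ 5.6371,
  v_1 = u/||u|| ≈ (0.887, -0.4618) (||v_1|| = 1).

λ_1 = 20.6033,  λ_2 = 8.3967;  v_1 ≈ (0.887, -0.4618)


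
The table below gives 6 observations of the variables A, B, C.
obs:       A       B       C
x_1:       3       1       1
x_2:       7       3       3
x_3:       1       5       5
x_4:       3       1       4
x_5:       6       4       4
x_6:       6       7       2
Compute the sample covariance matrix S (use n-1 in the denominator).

Step 1 — column means:
  mean(A) = (3 + 7 + 1 + 3 + 6 + 6) / 6 = 26/6 = 4.3333
  mean(B) = (1 + 3 + 5 + 1 + 4 + 7) / 6 = 21/6 = 3.5
  mean(C) = (1 + 3 + 5 + 4 + 4 + 2) / 6 = 19/6 = 3.1667

Step 2 — sample covariance S[i,j] = (1/(n-1)) · Σ_k (x_{k,i} - mean_i) · (x_{k,j} - mean_j), with n-1 = 5.
  S[A,A] = ((-1.3333)·(-1.3333) + (2.6667)·(2.6667) + (-3.3333)·(-3.3333) + (-1.3333)·(-1.3333) + (1.6667)·(1.6667) + (1.6667)·(1.6667)) / 5 = 27.3333/5 = 5.4667
  S[A,B] = ((-1.3333)·(-2.5) + (2.6667)·(-0.5) + (-3.3333)·(1.5) + (-1.3333)·(-2.5) + (1.6667)·(0.5) + (1.6667)·(3.5)) / 5 = 7/5 = 1.4
  S[A,C] = ((-1.3333)·(-2.1667) + (2.6667)·(-0.1667) + (-3.3333)·(1.8333) + (-1.3333)·(0.8333) + (1.6667)·(0.8333) + (1.6667)·(-1.1667)) / 5 = -5.3333/5 = -1.0667
  S[B,B] = ((-2.5)·(-2.5) + (-0.5)·(-0.5) + (1.5)·(1.5) + (-2.5)·(-2.5) + (0.5)·(0.5) + (3.5)·(3.5)) / 5 = 27.5/5 = 5.5
  S[B,C] = ((-2.5)·(-2.1667) + (-0.5)·(-0.1667) + (1.5)·(1.8333) + (-2.5)·(0.8333) + (0.5)·(0.8333) + (3.5)·(-1.1667)) / 5 = 2.5/5 = 0.5
  S[C,C] = ((-2.1667)·(-2.1667) + (-0.1667)·(-0.1667) + (1.8333)·(1.8333) + (0.8333)·(0.8333) + (0.8333)·(0.8333) + (-1.1667)·(-1.1667)) / 5 = 10.8333/5 = 2.1667

S is symmetric (S[j,i] = S[i,j]). Assembling:

S = [[5.4667, 1.4, -1.0667],
 [1.4, 5.5, 0.5],
 [-1.0667, 0.5, 2.1667]]


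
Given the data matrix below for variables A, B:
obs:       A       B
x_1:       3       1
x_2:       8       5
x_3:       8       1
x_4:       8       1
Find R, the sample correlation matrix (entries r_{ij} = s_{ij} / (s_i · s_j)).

Step 1 — column means:
  mean(A) = (3 + 8 + 8 + 8) / 4 = 27/4 = 6.75
  mean(B) = (1 + 5 + 1 + 1) / 4 = 8/4 = 2

Step 2 — sample variances and covariances s[i,j] = (1/(n-1)) · Σ_k (x_{k,i} - mean_i) · (x_{k,j} - mean_j), with n-1 = 3:
  s[A,A] = ((-3.75)·(-3.75) + (1.25)·(1.25) + (1.25)·(1.25) + (1.25)·(1.25)) / 3 = 18.75/3 = 6.25
  s[A,B] = ((-3.75)·(-1) + (1.25)·(3) + (1.25)·(-1) + (1.25)·(-1)) / 3 = 5/3 = 1.6667
  s[B,B] = ((-1)·(-1) + (3)·(3) + (-1)·(-1) + (-1)·(-1)) / 3 = 12/3 = 4
  Sample standard deviations s_i = √(s[i,i]):
  s(A) = √(6.25) = 2.5
  s(B) = √(4) = 2

Step 3 — r_{ij} = s_{ij} / (s_i · s_j):
  r[A,A] = 1 (diagonal).
  r[A,B] = 1.6667 / (2.5 · 2) = 1.6667 / 5 = 0.3333
  r[B,B] = 1 (diagonal).

R is symmetric with unit diagonal. Assembling:

R = [[1, 0.3333],
 [0.3333, 1]]
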